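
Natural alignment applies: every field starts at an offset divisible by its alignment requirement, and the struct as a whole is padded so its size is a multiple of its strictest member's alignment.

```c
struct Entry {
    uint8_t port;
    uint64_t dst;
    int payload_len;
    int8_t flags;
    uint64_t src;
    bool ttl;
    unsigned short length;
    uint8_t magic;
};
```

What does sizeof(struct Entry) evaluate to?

0..1  port  (1B, 1-aligned)
1..8  -- padding (7B)
8..16  dst  (8B, 8-aligned)
16..20  payload_len  (4B, 4-aligned)
20..21  flags  (1B, 1-aligned)
21..24  -- padding (3B)
24..32  src  (8B, 8-aligned)
32..33  ttl  (1B, 1-aligned)
33..34  -- padding (1B)
34..36  length  (2B, 2-aligned)
36..37  magic  (1B, 1-aligned)
37..40  -- tail padding (3B)
sizeof = 40, alignof = 8

40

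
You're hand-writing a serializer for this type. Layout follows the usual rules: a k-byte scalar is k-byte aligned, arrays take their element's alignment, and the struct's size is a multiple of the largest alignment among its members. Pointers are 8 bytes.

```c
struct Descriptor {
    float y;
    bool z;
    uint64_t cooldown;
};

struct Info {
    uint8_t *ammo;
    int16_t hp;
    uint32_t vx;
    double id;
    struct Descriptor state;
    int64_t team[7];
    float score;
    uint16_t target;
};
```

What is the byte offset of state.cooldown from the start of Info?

32

Descriptor: @0: y [4B, align 4] → 4; @4: z [1B, align 1] → 5; +3 pad (align 8); @8: cooldown [8B, align 8] → 16; size 16, align 8
@0: ammo [8B, align 8] → 8
@8: hp [2B, align 2] → 10
+2 pad (align 4)
@12: vx [4B, align 4] → 16
@16: id [8B, align 8] → 24
@24: state [16B, align 8] → 40
within Descriptor: cooldown at 8
24 + 8 = 32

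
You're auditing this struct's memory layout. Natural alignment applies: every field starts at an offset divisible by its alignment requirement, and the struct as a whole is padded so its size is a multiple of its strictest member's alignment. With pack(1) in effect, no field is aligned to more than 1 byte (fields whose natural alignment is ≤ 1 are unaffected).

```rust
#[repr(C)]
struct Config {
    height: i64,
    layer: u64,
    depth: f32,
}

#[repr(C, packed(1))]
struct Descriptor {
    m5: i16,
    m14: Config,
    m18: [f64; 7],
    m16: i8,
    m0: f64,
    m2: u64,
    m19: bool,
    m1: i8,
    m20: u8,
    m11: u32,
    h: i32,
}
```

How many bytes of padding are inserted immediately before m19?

Config: height at 0 (size 8, align 8) → ends 8; layer at 8 (size 8, align 8) → ends 16; depth at 16 (size 4, align 4) → ends 20; tail pad 4 to reach multiple of 8; total 24 bytes, alignment 8
m5 at 0 (size 2, align 1) → ends 2
m14 at 2 (size 24, align 1) → ends 26
m18 at 26 (size 56, align 1) → ends 82
m16 at 82 (size 1, align 1) → ends 83
m0 at 83 (size 8, align 1) → ends 91
m2 at 91 (size 8, align 1) → ends 99
m19 at 99 (size 1, align 1) → ends 100

0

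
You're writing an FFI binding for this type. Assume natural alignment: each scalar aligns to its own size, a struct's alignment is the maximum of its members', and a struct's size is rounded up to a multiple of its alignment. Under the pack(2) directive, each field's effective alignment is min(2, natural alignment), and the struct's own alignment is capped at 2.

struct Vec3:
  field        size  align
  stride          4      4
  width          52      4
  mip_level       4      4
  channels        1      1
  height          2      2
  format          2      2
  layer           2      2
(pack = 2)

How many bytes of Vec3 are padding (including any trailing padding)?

0..4  stride  (4B, 2-aligned)
4..56  width  (52B, 2-aligned)
56..60  mip_level  (4B, 2-aligned)
60..61  channels  (1B, 1-aligned)
61..62  -- padding (1B)
62..64  height  (2B, 2-aligned)
64..66  format  (2B, 2-aligned)
66..68  layer  (2B, 2-aligned)
sizeof = 68, alignof = 2
data bytes 67, size 68 → padding 1

1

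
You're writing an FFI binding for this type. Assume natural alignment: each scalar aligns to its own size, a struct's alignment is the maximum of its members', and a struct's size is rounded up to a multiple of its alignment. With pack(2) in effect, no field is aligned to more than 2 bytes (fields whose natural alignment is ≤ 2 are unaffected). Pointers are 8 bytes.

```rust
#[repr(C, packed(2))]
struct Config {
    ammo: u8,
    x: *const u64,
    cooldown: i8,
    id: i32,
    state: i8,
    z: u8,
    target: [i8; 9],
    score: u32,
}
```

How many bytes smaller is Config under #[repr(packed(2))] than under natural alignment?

natural layout:
  0..1  ammo  (1B, 1-aligned)
  1..8  -- padding (7B)
  8..16  x  (8B, 8-aligned)
  16..17  cooldown  (1B, 1-aligned)
  17..20  -- padding (3B)
  20..24  id  (4B, 4-aligned)
  24..25  state  (1B, 1-aligned)
  25..26  z  (1B, 1-aligned)
  26..35  target  (9B, 1-aligned)
  35..36  -- padding (1B)
  36..40  score  (4B, 4-aligned)
  sizeof = 40, alignof = 8
packed(2) layout:
  0..1  ammo  (1B, 1-aligned)
  1..2  -- padding (1B)
  2..10  x  (8B, 2-aligned)
  10..11  cooldown  (1B, 1-aligned)
  11..12  -- padding (1B)
  12..16  id  (4B, 2-aligned)
  16..17  state  (1B, 1-aligned)
  17..18  z  (1B, 1-aligned)
  18..27  target  (9B, 1-aligned)
  27..28  -- padding (1B)
  28..32  score  (4B, 2-aligned)
  sizeof = 32, alignof = 2
40 − 32 = 8

8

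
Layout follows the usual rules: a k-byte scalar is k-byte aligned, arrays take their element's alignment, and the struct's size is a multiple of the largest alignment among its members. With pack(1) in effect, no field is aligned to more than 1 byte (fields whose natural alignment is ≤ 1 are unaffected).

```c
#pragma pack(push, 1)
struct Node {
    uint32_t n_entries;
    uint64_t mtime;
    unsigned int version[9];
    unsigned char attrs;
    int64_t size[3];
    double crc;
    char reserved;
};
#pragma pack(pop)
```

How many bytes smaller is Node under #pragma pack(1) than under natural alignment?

natural layout:
  0..4  n_entries  (4B, 4-aligned)
  4..8  -- padding (4B)
  8..16  mtime  (8B, 8-aligned)
  16..52  version  (36B, 4-aligned)
  52..53  attrs  (1B, 1-aligned)
  53..56  -- padding (3B)
  56..80  size  (24B, 8-aligned)
  80..88  crc  (8B, 8-aligned)
  88..89  reserved  (1B, 1-aligned)
  89..96  -- tail padding (7B)
  sizeof = 96, alignof = 8
packed(1) layout:
  0..4  n_entries  (4B, 1-aligned)
  4..12  mtime  (8B, 1-aligned)
  12..48  version  (36B, 1-aligned)
  48..49  attrs  (1B, 1-aligned)
  49..73  size  (24B, 1-aligned)
  73..81  crc  (8B, 1-aligned)
  81..82  reserved  (1B, 1-aligned)
  sizeof = 82, alignof = 1
96 − 82 = 14

14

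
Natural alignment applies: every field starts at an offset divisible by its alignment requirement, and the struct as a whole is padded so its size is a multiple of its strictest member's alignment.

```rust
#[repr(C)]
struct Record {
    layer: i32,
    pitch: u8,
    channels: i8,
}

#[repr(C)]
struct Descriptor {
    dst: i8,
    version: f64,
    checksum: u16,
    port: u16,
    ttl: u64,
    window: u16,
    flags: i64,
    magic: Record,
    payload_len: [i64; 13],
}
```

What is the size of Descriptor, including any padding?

Record: @0: layer [4B, align 4] → 4; @4: pitch [1B, align 1] → 5; @5: channels [1B, align 1] → 6; +2 tail pad (align 4); size 8, align 4
@0: dst [1B, align 1] → 1
+7 pad (align 8)
@8: version [8B, align 8] → 16
@16: checksum [2B, align 2] → 18
@18: port [2B, align 2] → 20
+4 pad (align 8)
@24: ttl [8B, align 8] → 32
@32: window [2B, align 2] → 34
+6 pad (align 8)
@40: flags [8B, align 8] → 48
@48: magic [8B, align 4] → 56
@56: payload_len [104B, align 8] → 160
size 160, align 8

160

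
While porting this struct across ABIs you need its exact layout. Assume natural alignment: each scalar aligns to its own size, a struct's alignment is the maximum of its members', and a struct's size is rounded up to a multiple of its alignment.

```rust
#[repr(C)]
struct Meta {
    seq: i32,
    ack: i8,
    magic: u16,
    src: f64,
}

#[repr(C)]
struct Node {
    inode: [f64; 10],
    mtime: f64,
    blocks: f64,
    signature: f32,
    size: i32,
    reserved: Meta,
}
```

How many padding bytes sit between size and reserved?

0

Meta: seq at 0 (size 4, align 4) → ends 4; ack at 4 (size 1, align 1) → ends 5; pad 1 to align 2 for magic; magic at 6 (size 2, align 2) → ends 8; src at 8 (size 8, align 8) → ends 16; total 16 bytes, alignment 8
inode at 0 (size 80, align 8) → ends 80
mtime at 80 (size 8, align 8) → ends 88
blocks at 88 (size 8, align 8) → ends 96
signature at 96 (size 4, align 4) → ends 100
size at 100 (size 4, align 4) → ends 104
reserved at 104 (size 16, align 8) → ends 120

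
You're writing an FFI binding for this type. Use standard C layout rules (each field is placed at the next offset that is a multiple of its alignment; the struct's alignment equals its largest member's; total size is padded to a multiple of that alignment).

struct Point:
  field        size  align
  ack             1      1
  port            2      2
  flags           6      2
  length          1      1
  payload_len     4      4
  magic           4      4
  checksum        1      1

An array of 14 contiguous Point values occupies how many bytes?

0..1  ack  (1B, 1-aligned)
1..2  -- padding (1B)
2..4  port  (2B, 2-aligned)
4..10  flags  (6B, 2-aligned)
10..11  length  (1B, 1-aligned)
11..12  -- padding (1B)
12..16  payload_len  (4B, 4-aligned)
16..20  magic  (4B, 4-aligned)
20..21  checksum  (1B, 1-aligned)
21..24  -- tail padding (3B)
sizeof = 24, alignof = 4
array of 14: 14 × 24 = 336

336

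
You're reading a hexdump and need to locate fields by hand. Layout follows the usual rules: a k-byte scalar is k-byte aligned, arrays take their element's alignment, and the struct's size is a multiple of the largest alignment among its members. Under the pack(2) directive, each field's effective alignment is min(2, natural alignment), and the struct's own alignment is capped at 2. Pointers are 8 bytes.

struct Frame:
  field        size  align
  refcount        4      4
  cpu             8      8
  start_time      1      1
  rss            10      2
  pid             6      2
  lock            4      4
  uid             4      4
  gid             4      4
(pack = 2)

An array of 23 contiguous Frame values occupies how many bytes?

966

0..4  refcount  (4B, 2-aligned)
4..12  cpu  (8B, 2-aligned)
12..13  start_time  (1B, 1-aligned)
13..14  -- padding (1B)
14..24  rss  (10B, 2-aligned)
24..30  pid  (6B, 2-aligned)
30..34  lock  (4B, 2-aligned)
34..38  uid  (4B, 2-aligned)
38..42  gid  (4B, 2-aligned)
sizeof = 42, alignof = 2
array of 23: 23 × 42 = 966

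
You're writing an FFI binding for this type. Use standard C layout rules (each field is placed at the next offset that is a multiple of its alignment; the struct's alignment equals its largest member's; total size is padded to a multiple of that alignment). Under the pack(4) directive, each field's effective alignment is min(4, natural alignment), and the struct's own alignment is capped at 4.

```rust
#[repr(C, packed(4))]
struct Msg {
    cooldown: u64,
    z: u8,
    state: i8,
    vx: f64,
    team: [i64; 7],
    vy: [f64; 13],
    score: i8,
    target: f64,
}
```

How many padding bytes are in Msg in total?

@0: cooldown [8B, align 4] → 8
@8: z [1B, align 1] → 9
@9: state [1B, align 1] → 10
+2 pad (align 4)
@12: vx [8B, align 4] → 20
@20: team [56B, align 4] → 76
@76: vy [104B, align 4] → 180
@180: score [1B, align 1] → 181
+3 pad (align 4)
@184: target [8B, align 4] → 192
size 192, align 4
data bytes 187, size 192 → padding 5

5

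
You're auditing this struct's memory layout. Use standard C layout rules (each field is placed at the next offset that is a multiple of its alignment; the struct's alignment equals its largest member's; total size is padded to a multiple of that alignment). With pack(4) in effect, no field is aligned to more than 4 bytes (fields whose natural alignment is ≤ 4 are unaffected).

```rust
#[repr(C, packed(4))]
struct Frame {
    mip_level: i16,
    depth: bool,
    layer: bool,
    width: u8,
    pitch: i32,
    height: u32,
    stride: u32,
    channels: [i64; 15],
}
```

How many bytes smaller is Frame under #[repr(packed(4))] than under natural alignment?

4

natural layout:
  0..2  mip_level  (2B, 2-aligned)
  2..3  depth  (1B, 1-aligned)
  3..4  layer  (1B, 1-aligned)
  4..5  width  (1B, 1-aligned)
  5..8  -- padding (3B)
  8..12  pitch  (4B, 4-aligned)
  12..16  height  (4B, 4-aligned)
  16..20  stride  (4B, 4-aligned)
  20..24  -- padding (4B)
  24..144  channels  (120B, 8-aligned)
  sizeof = 144, alignof = 8
packed(4) layout:
  0..2  mip_level  (2B, 2-aligned)
  2..3  depth  (1B, 1-aligned)
  3..4  layer  (1B, 1-aligned)
  4..5  width  (1B, 1-aligned)
  5..8  -- padding (3B)
  8..12  pitch  (4B, 4-aligned)
  12..16  height  (4B, 4-aligned)
  16..20  stride  (4B, 4-aligned)
  20..140  channels  (120B, 4-aligned)
  sizeof = 140, alignof = 4
144 − 140 = 4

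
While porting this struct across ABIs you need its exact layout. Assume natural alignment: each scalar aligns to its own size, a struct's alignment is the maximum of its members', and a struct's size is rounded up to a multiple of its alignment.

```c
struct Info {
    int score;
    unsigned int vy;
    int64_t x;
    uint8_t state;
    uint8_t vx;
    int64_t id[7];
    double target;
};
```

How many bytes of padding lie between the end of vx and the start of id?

@0: score [4B, align 4] → 4
@4: vy [4B, align 4] → 8
@8: x [8B, align 8] → 16
@16: state [1B, align 1] → 17
@17: vx [1B, align 1] → 18
+6 pad (align 8)
@24: id [56B, align 8] → 80

6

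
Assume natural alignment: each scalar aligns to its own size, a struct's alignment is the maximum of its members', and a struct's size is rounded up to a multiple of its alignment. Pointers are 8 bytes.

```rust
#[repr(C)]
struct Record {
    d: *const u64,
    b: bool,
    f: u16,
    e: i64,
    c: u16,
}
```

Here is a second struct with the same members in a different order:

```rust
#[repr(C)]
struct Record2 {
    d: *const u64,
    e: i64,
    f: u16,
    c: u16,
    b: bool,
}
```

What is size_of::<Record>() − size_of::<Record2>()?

0..8  d  (8B, 8-aligned)
8..9  b  (1B, 1-aligned)
9..10  -- padding (1B)
10..12  f  (2B, 2-aligned)
12..16  -- padding (4B)
16..24  e  (8B, 8-aligned)
24..26  c  (2B, 2-aligned)
26..32  -- tail padding (6B)
sizeof = 32, alignof = 8
— Record2 —
0..8  d  (8B, 8-aligned)
8..16  e  (8B, 8-aligned)
16..18  f  (2B, 2-aligned)
18..20  c  (2B, 2-aligned)
20..21  b  (1B, 1-aligned)
21..24  -- tail padding (3B)
sizeof = 24, alignof = 8
32 − 24 = 8

8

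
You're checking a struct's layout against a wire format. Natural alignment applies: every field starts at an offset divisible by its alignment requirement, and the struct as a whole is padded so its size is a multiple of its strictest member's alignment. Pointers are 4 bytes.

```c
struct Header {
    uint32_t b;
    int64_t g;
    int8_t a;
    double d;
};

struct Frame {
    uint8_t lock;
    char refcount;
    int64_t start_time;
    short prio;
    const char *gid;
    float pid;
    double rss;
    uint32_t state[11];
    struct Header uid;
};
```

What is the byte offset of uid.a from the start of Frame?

Header: b at 0 (size 4, align 4) → ends 4; pad 4 to align 8 for g; g at 8 (size 8, align 8) → ends 16; a at 16 (size 1, align 1) → ends 17; pad 7 to align 8 for d; d at 24 (size 8, align 8) → ends 32; total 32 bytes, alignment 8
lock at 0 (size 1, align 1) → ends 1
refcount at 1 (size 1, align 1) → ends 2
pad 6 to align 8 for start_time
start_time at 8 (size 8, align 8) → ends 16
prio at 16 (size 2, align 2) → ends 18
pad 2 to align 4 for gid
gid at 20 (size 4, align 4) → ends 24
pid at 24 (size 4, align 4) → ends 28
pad 4 to align 8 for rss
rss at 32 (size 8, align 8) → ends 40
state at 40 (size 44, align 4) → ends 84
pad 4 to align 8 for uid
uid at 88 (size 32, align 8) → ends 120
within Header: a at 16
88 + 16 = 104

104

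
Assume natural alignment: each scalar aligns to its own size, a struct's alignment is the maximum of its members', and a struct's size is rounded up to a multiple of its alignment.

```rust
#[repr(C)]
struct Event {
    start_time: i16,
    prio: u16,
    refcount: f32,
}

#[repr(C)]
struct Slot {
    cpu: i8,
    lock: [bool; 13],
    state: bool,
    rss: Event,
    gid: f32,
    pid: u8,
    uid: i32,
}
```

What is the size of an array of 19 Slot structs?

684

Event: @0: start_time [2B, align 2] → 2; @2: prio [2B, align 2] → 4; @4: refcount [4B, align 4] → 8; size 8, align 4
@0: cpu [1B, align 1] → 1
@1: lock [13B, align 1] → 14
@14: state [1B, align 1] → 15
+1 pad (align 4)
@16: rss [8B, align 4] → 24
@24: gid [4B, align 4] → 28
@28: pid [1B, align 1] → 29
+3 pad (align 4)
@32: uid [4B, align 4] → 36
size 36, align 4
array of 19: 19 × 36 = 684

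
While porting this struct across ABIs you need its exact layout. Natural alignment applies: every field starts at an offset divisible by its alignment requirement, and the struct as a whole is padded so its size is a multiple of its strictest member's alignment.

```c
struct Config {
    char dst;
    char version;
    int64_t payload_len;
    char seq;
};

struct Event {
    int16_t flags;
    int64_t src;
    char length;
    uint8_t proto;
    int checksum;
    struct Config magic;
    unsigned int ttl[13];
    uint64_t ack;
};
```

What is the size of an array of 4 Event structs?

Config: dst at 0 (size 1, align 1) → ends 1; version at 1 (size 1, align 1) → ends 2; pad 6 to align 8 for payload_len; payload_len at 8 (size 8, align 8) → ends 16; seq at 16 (size 1, align 1) → ends 17; tail pad 7 to reach multiple of 8; total 24 bytes, alignment 8
flags at 0 (size 2, align 2) → ends 2
pad 6 to align 8 for src
src at 8 (size 8, align 8) → ends 16
length at 16 (size 1, align 1) → ends 17
proto at 17 (size 1, align 1) → ends 18
pad 2 to align 4 for checksum
checksum at 20 (size 4, align 4) → ends 24
magic at 24 (size 24, align 8) → ends 48
ttl at 48 (size 52, align 4) → ends 100
pad 4 to align 8 for ack
ack at 104 (size 8, align 8) → ends 112
total 112 bytes, alignment 8
array of 4: 4 × 112 = 448

448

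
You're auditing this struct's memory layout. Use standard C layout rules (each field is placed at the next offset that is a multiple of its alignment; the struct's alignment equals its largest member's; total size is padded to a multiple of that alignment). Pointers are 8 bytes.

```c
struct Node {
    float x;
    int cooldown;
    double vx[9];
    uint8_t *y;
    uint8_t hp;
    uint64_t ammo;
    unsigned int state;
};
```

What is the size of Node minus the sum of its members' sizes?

0..4  x  (4B, 4-aligned)
4..8  cooldown  (4B, 4-aligned)
8..80  vx  (72B, 8-aligned)
80..88  y  (8B, 8-aligned)
88..89  hp  (1B, 1-aligned)
89..96  -- padding (7B)
96..104  ammo  (8B, 8-aligned)
104..108  state  (4B, 4-aligned)
108..112  -- tail padding (4B)
sizeof = 112, alignof = 8
data bytes 101, size 112 → padding 11

11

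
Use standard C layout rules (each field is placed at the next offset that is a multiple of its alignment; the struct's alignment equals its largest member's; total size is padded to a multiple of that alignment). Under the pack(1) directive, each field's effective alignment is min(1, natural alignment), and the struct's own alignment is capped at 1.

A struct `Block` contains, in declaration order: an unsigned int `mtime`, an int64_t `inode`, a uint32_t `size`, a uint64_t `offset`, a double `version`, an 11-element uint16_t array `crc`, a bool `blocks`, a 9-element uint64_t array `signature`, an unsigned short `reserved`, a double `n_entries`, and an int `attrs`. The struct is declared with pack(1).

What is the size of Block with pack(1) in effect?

@0: mtime [4B, align 1] → 4
@4: inode [8B, align 1] → 12
@12: size [4B, align 1] → 16
@16: offset [8B, align 1] → 24
@24: version [8B, align 1] → 32
@32: crc [22B, align 1] → 54
@54: blocks [1B, align 1] → 55
@55: signature [72B, align 1] → 127
@127: reserved [2B, align 1] → 129
@129: n_entries [8B, align 1] → 137
@137: attrs [4B, align 1] → 141
size 141, align 1

141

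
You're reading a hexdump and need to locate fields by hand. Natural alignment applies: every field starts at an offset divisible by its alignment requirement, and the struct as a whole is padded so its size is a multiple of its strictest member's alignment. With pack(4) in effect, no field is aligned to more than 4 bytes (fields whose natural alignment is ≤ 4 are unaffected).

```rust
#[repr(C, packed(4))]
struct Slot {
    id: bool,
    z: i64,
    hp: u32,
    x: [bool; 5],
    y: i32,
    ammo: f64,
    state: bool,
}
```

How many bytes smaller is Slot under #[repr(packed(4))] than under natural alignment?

8

natural layout:
  id at 0 (size 1, align 1) → ends 1
  pad 7 to align 8 for z
  z at 8 (size 8, align 8) → ends 16
  hp at 16 (size 4, align 4) → ends 20
  x at 20 (size 5, align 1) → ends 25
  pad 3 to align 4 for y
  y at 28 (size 4, align 4) → ends 32
  ammo at 32 (size 8, align 8) → ends 40
  state at 40 (size 1, align 1) → ends 41
  tail pad 7 to reach multiple of 8
  total 48 bytes, alignment 8
packed(4) layout:
  id at 0 (size 1, align 1) → ends 1
  pad 3 to align 4 for z
  z at 4 (size 8, align 4) → ends 12
  hp at 12 (size 4, align 4) → ends 16
  x at 16 (size 5, align 1) → ends 21
  pad 3 to align 4 for y
  y at 24 (size 4, align 4) → ends 28
  ammo at 28 (size 8, align 4) → ends 36
  state at 36 (size 1, align 1) → ends 37
  tail pad 3 to reach multiple of 4
  total 40 bytes, alignment 4
48 − 40 = 8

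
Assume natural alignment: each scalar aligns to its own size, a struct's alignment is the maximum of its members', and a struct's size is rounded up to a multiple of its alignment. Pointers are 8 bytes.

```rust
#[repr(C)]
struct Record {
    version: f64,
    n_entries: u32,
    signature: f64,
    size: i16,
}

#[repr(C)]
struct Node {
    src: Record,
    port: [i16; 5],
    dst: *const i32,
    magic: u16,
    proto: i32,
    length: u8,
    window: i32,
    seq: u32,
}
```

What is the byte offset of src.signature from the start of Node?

Record: @0: version [8B, align 8] → 8; @8: n_entries [4B, align 4] → 12; +4 pad (align 8); @16: signature [8B, align 8] → 24; @24: size [2B, align 2] → 26; +6 tail pad (align 8); size 32, align 8
@0: src [32B, align 8] → 32
within Record: signature at 16
0 + 16 = 16

16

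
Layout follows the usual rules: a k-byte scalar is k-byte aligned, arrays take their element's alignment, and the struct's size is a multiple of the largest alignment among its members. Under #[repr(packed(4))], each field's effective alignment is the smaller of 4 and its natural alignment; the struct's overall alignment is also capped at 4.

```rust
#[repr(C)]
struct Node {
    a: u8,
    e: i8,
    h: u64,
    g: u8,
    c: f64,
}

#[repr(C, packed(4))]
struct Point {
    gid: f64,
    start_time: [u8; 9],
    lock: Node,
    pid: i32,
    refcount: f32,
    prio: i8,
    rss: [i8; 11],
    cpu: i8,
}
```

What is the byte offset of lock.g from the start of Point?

Node: 0..1  a  (1B, 1-aligned); 1..2  e  (1B, 1-aligned); 2..8  -- padding (6B); 8..16  h  (8B, 8-aligned); 16..17  g  (1B, 1-aligned); 17..24  -- padding (7B); 24..32  c  (8B, 8-aligned); sizeof = 32, alignof = 8
0..8  gid  (8B, 4-aligned)
8..17  start_time  (9B, 1-aligned)
17..20  -- padding (3B)
20..52  lock  (32B, 4-aligned)
within Node: g at 16
20 + 16 = 36

36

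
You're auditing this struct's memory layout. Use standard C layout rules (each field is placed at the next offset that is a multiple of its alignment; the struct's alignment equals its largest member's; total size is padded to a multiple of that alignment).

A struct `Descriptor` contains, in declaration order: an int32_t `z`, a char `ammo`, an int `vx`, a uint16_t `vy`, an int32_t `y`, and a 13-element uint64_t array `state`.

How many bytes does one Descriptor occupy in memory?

128 bytes

z at 0 (size 4, align 4) → ends 4
ammo at 4 (size 1, align 1) → ends 5
pad 3 to align 4 for vx
vx at 8 (size 4, align 4) → ends 12
vy at 12 (size 2, align 2) → ends 14
pad 2 to align 4 for y
y at 16 (size 4, align 4) → ends 20
pad 4 to align 8 for state
state at 24 (size 104, align 8) → ends 128
total 128 bytes, alignment 8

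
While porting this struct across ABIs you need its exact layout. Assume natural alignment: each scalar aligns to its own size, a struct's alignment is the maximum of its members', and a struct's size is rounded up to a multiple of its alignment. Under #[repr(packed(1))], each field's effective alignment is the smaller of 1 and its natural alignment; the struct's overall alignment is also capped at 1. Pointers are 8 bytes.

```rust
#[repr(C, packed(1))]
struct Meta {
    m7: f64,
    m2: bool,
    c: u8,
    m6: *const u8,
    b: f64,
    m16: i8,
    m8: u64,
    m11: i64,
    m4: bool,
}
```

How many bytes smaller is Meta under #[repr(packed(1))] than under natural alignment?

natural layout:
  0..8  m7  (8B, 8-aligned)
  8..9  m2  (1B, 1-aligned)
  9..10  c  (1B, 1-aligned)
  10..16  -- padding (6B)
  16..24  m6  (8B, 8-aligned)
  24..32  b  (8B, 8-aligned)
  32..33  m16  (1B, 1-aligned)
  33..40  -- padding (7B)
  40..48  m8  (8B, 8-aligned)
  48..56  m11  (8B, 8-aligned)
  56..57  m4  (1B, 1-aligned)
  57..64  -- tail padding (7B)
  sizeof = 64, alignof = 8
packed(1) layout:
  0..8  m7  (8B, 1-aligned)
  8..9  m2  (1B, 1-aligned)
  9..10  c  (1B, 1-aligned)
  10..18  m6  (8B, 1-aligned)
  18..26  b  (8B, 1-aligned)
  26..27  m16  (1B, 1-aligned)
  27..35  m8  (8B, 1-aligned)
  35..43  m11  (8B, 1-aligned)
  43..44  m4  (1B, 1-aligned)
  sizeof = 44, alignof = 1
64 − 44 = 20

20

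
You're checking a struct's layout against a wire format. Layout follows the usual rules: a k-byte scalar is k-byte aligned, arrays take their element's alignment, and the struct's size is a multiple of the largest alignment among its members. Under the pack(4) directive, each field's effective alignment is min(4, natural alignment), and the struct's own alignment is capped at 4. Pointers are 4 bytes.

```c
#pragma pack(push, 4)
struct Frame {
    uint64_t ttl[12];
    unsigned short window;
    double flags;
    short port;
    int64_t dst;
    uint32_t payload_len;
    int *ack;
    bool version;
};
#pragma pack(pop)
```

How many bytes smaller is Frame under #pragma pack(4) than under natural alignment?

12

natural layout:
  @0: ttl [96B, align 8] → 96
  @96: window [2B, align 2] → 98
  +6 pad (align 8)
  @104: flags [8B, align 8] → 112
  @112: port [2B, align 2] → 114
  +6 pad (align 8)
  @120: dst [8B, align 8] → 128
  @128: payload_len [4B, align 4] → 132
  @132: ack [4B, align 4] → 136
  @136: version [1B, align 1] → 137
  +7 tail pad (align 8)
  size 144, align 8
packed(4) layout:
  @0: ttl [96B, align 4] → 96
  @96: window [2B, align 2] → 98
  +2 pad (align 4)
  @100: flags [8B, align 4] → 108
  @108: port [2B, align 2] → 110
  +2 pad (align 4)
  @112: dst [8B, align 4] → 120
  @120: payload_len [4B, align 4] → 124
  @124: ack [4B, align 4] → 128
  @128: version [1B, align 1] → 129
  +3 tail pad (align 4)
  size 132, align 4
144 − 132 = 12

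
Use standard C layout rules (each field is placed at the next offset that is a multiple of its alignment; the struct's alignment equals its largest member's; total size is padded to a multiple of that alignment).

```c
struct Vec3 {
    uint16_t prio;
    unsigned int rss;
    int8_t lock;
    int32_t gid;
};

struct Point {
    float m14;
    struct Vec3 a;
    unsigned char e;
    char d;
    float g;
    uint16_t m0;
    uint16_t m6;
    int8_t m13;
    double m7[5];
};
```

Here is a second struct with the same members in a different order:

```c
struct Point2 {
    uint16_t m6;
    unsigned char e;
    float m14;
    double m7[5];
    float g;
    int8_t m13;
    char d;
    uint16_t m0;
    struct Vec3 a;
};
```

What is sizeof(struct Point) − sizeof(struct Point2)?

8

Vec3: 0..2  prio  (2B, 2-aligned); 2..4  -- padding (2B); 4..8  rss  (4B, 4-aligned); 8..9  lock  (1B, 1-aligned); 9..12  -- padding (3B); 12..16  gid  (4B, 4-aligned); sizeof = 16, alignof = 4
0..4  m14  (4B, 4-aligned)
4..20  a  (16B, 4-aligned)
20..21  e  (1B, 1-aligned)
21..22  d  (1B, 1-aligned)
22..24  -- padding (2B)
24..28  g  (4B, 4-aligned)
28..30  m0  (2B, 2-aligned)
30..32  m6  (2B, 2-aligned)
32..33  m13  (1B, 1-aligned)
33..40  -- padding (7B)
40..80  m7  (40B, 8-aligned)
sizeof = 80, alignof = 8
— Point2 —
0..2  m6  (2B, 2-aligned)
2..3  e  (1B, 1-aligned)
3..4  -- padding (1B)
4..8  m14  (4B, 4-aligned)
8..48  m7  (40B, 8-aligned)
48..52  g  (4B, 4-aligned)
52..53  m13  (1B, 1-aligned)
53..54  d  (1B, 1-aligned)
54..56  m0  (2B, 2-aligned)
56..72  a  (16B, 4-aligned)
sizeof = 72, alignof = 8
80 − 72 = 8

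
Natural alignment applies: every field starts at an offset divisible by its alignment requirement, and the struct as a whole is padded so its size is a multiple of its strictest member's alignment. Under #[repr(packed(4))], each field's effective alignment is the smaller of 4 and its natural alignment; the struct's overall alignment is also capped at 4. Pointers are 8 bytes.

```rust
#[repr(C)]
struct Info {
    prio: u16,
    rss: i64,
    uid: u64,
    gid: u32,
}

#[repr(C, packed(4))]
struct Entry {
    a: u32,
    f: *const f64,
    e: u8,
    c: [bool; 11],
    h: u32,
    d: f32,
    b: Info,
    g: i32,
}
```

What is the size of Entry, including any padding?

68 bytes

Info: 0..2  prio  (2B, 2-aligned); 2..8  -- padding (6B); 8..16  rss  (8B, 8-aligned); 16..24  uid  (8B, 8-aligned); 24..28  gid  (4B, 4-aligned); 28..32  -- tail padding (4B); sizeof = 32, alignof = 8
0..4  a  (4B, 4-aligned)
4..12  f  (8B, 4-aligned)
12..13  e  (1B, 1-aligned)
13..24  c  (11B, 1-aligned)
24..28  h  (4B, 4-aligned)
28..32  d  (4B, 4-aligned)
32..64  b  (32B, 4-aligned)
64..68  g  (4B, 4-aligned)
sizeof = 68, alignof = 4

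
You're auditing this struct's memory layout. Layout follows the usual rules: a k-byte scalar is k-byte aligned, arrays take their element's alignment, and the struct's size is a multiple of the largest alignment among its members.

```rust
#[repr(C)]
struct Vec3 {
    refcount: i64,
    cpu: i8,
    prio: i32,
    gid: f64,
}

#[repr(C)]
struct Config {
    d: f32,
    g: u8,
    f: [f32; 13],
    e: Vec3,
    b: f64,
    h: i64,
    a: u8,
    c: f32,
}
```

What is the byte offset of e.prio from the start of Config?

Vec3: 0..8  refcount  (8B, 8-aligned); 8..9  cpu  (1B, 1-aligned); 9..12  -- padding (3B); 12..16  prio  (4B, 4-aligned); 16..24  gid  (8B, 8-aligned); sizeof = 24, alignof = 8
0..4  d  (4B, 4-aligned)
4..5  g  (1B, 1-aligned)
5..8  -- padding (3B)
8..60  f  (52B, 4-aligned)
60..64  -- padding (4B)
64..88  e  (24B, 8-aligned)
within Vec3: prio at 12
64 + 12 = 76

76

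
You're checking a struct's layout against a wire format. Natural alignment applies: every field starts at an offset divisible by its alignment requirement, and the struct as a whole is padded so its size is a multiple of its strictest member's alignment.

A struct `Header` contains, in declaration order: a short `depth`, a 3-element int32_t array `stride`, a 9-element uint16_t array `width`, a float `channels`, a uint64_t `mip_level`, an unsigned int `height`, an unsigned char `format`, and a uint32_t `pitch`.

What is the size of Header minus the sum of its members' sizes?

11

depth at 0 (size 2, align 2) → ends 2
pad 2 to align 4 for stride
stride at 4 (size 12, align 4) → ends 16
width at 16 (size 18, align 2) → ends 34
pad 2 to align 4 for channels
channels at 36 (size 4, align 4) → ends 40
mip_level at 40 (size 8, align 8) → ends 48
height at 48 (size 4, align 4) → ends 52
format at 52 (size 1, align 1) → ends 53
pad 3 to align 4 for pitch
pitch at 56 (size 4, align 4) → ends 60
tail pad 4 to reach multiple of 8
total 64 bytes, alignment 8
data bytes 53, size 64 → padding 11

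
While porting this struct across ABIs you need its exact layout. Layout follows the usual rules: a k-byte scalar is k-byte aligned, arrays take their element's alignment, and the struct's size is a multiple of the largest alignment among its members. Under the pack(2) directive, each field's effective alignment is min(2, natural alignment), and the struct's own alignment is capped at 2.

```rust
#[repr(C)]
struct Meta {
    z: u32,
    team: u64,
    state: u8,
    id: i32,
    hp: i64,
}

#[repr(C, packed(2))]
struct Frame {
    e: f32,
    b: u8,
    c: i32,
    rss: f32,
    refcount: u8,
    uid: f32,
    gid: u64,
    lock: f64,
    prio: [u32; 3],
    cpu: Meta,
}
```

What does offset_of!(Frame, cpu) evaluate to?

48

Meta: @0: z [4B, align 4] → 4; +4 pad (align 8); @8: team [8B, align 8] → 16; @16: state [1B, align 1] → 17; +3 pad (align 4); @20: id [4B, align 4] → 24; @24: hp [8B, align 8] → 32; size 32, align 8
@0: e [4B, align 2] → 4
@4: b [1B, align 1] → 5
+1 pad (align 2)
@6: c [4B, align 2] → 10
@10: rss [4B, align 2] → 14
@14: refcount [1B, align 1] → 15
+1 pad (align 2)
@16: uid [4B, align 2] → 20
@20: gid [8B, align 2] → 28
@28: lock [8B, align 2] → 36
@36: prio [12B, align 2] → 48
@48: cpu [32B, align 2] → 80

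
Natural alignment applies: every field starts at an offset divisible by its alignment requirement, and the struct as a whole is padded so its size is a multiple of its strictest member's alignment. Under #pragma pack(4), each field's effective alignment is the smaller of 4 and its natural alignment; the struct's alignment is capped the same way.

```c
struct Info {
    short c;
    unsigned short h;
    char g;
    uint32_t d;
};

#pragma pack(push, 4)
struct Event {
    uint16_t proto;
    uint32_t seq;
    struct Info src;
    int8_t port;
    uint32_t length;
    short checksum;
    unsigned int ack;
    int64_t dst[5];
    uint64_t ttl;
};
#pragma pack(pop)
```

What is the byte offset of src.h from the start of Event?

Info: 0..2  c  (2B, 2-aligned); 2..4  h  (2B, 2-aligned); 4..5  g  (1B, 1-aligned); 5..8  -- padding (3B); 8..12  d  (4B, 4-aligned); sizeof = 12, alignof = 4
0..2  proto  (2B, 2-aligned)
2..4  -- padding (2B)
4..8  seq  (4B, 4-aligned)
8..20  src  (12B, 4-aligned)
within Info: h at 2
8 + 2 = 10

10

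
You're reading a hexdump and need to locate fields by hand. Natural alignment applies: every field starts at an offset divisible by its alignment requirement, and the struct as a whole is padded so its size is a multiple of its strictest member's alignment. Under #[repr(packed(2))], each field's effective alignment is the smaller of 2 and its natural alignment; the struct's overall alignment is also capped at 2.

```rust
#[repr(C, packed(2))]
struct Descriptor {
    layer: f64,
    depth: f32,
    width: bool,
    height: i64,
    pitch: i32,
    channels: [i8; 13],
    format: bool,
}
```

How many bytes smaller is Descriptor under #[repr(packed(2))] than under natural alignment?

natural layout:
  0..8  layer  (8B, 8-aligned)
  8..12  depth  (4B, 4-aligned)
  12..13  width  (1B, 1-aligned)
  13..16  -- padding (3B)
  16..24  height  (8B, 8-aligned)
  24..28  pitch  (4B, 4-aligned)
  28..41  channels  (13B, 1-aligned)
  41..42  format  (1B, 1-aligned)
  42..48  -- tail padding (6B)
  sizeof = 48, alignof = 8
packed(2) layout:
  0..8  layer  (8B, 2-aligned)
  8..12  depth  (4B, 2-aligned)
  12..13  width  (1B, 1-aligned)
  13..14  -- padding (1B)
  14..22  height  (8B, 2-aligned)
  22..26  pitch  (4B, 2-aligned)
  26..39  channels  (13B, 1-aligned)
  39..40  format  (1B, 1-aligned)
  sizeof = 40, alignof = 2
48 − 40 = 8

8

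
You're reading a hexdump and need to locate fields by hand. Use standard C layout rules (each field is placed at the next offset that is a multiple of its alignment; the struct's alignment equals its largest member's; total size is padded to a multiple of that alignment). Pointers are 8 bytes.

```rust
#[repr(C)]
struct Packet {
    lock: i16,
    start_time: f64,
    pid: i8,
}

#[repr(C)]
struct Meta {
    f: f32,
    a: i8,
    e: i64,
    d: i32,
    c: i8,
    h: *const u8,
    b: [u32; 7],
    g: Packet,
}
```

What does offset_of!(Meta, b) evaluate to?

Packet: lock at 0 (size 2, align 2) → ends 2; pad 6 to align 8 for start_time; start_time at 8 (size 8, align 8) → ends 16; pid at 16 (size 1, align 1) → ends 17; tail pad 7 to reach multiple of 8; total 24 bytes, alignment 8
f at 0 (size 4, align 4) → ends 4
a at 4 (size 1, align 1) → ends 5
pad 3 to align 8 for e
e at 8 (size 8, align 8) → ends 16
d at 16 (size 4, align 4) → ends 20
c at 20 (size 1, align 1) → ends 21
pad 3 to align 8 for h
h at 24 (size 8, align 8) → ends 32
b at 32 (size 28, align 4) → ends 60

32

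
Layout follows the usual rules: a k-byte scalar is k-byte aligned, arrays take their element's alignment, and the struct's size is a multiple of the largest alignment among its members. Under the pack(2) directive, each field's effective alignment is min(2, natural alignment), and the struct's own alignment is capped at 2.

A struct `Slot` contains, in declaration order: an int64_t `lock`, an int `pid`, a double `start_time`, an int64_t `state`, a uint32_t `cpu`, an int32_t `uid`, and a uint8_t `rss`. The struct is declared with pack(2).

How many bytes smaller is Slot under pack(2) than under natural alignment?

natural layout:
  0..8  lock  (8B, 8-aligned)
  8..12  pid  (4B, 4-aligned)
  12..16  -- padding (4B)
  16..24  start_time  (8B, 8-aligned)
  24..32  state  (8B, 8-aligned)
  32..36  cpu  (4B, 4-aligned)
  36..40  uid  (4B, 4-aligned)
  40..41  rss  (1B, 1-aligned)
  41..48  -- tail padding (7B)
  sizeof = 48, alignof = 8
packed(2) layout:
  0..8  lock  (8B, 2-aligned)
  8..12  pid  (4B, 2-aligned)
  12..20  start_time  (8B, 2-aligned)
  20..28  state  (8B, 2-aligned)
  28..32  cpu  (4B, 2-aligned)
  32..36  uid  (4B, 2-aligned)
  36..37  rss  (1B, 1-aligned)
  37..38  -- tail padding (1B)
  sizeof = 38, alignof = 2
48 − 38 = 10

10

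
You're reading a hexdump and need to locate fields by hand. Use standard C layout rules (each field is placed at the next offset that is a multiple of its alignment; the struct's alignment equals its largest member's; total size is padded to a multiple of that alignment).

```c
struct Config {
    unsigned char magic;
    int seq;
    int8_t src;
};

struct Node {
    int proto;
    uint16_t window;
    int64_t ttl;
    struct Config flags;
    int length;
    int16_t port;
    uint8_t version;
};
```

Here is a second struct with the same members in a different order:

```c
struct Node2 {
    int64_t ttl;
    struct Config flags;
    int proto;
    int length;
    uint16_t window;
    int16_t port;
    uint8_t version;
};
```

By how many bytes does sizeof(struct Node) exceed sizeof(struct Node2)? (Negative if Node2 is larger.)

0

Config: magic at 0 (size 1, align 1) → ends 1; pad 3 to align 4 for seq; seq at 4 (size 4, align 4) → ends 8; src at 8 (size 1, align 1) → ends 9; tail pad 3 to reach multiple of 4; total 12 bytes, alignment 4
proto at 0 (size 4, align 4) → ends 4
window at 4 (size 2, align 2) → ends 6
pad 2 to align 8 for ttl
ttl at 8 (size 8, align 8) → ends 16
flags at 16 (size 12, align 4) → ends 28
length at 28 (size 4, align 4) → ends 32
port at 32 (size 2, align 2) → ends 34
version at 34 (size 1, align 1) → ends 35
tail pad 5 to reach multiple of 8
total 40 bytes, alignment 8
— Node2 —
ttl at 0 (size 8, align 8) → ends 8
flags at 8 (size 12, align 4) → ends 20
proto at 20 (size 4, align 4) → ends 24
length at 24 (size 4, align 4) → ends 28
window at 28 (size 2, align 2) → ends 30
port at 30 (size 2, align 2) → ends 32
version at 32 (size 1, align 1) → ends 33
tail pad 7 to reach multiple of 8
total 40 bytes, alignment 8
40 − 40 = 0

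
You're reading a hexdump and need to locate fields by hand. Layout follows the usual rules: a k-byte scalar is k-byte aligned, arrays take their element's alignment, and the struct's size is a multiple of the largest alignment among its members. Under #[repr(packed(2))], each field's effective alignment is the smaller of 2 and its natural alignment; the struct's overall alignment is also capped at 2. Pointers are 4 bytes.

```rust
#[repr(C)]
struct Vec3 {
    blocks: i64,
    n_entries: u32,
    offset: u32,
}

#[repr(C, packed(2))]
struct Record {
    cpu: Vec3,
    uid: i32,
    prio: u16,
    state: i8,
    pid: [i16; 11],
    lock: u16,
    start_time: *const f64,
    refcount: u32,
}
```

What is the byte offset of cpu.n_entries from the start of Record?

Vec3: 0..8  blocks  (8B, 8-aligned); 8..12  n_entries  (4B, 4-aligned); 12..16  offset  (4B, 4-aligned); sizeof = 16, alignof = 8
0..16  cpu  (16B, 2-aligned)
within Vec3: n_entries at 8
0 + 8 = 8

8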